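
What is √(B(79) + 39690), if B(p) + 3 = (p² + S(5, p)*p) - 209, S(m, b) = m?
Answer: √46114 ≈ 214.74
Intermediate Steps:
B(p) = -212 + p² + 5*p (B(p) = -3 + ((p² + 5*p) - 209) = -3 + (-209 + p² + 5*p) = -212 + p² + 5*p)
√(B(79) + 39690) = √((-212 + 79² + 5*79) + 39690) = √((-212 + 6241 + 395) + 39690) = √(6424 + 39690) = √46114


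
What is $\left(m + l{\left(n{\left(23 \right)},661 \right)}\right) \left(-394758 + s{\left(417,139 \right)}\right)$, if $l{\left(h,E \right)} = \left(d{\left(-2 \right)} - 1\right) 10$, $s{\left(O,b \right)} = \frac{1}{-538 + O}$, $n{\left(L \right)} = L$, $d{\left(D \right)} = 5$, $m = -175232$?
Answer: $\frac{8368171843048}{121} \approx 6.9158 \cdot 10^{10}$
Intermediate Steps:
$l{\left(h,E \right)} = 40$ ($l{\left(h,E \right)} = \left(5 - 1\right) 10 = 4 \cdot 10 = 40$)
$\left(m + l{\left(n{\left(23 \right)},661 \right)}\right) \left(-394758 + s{\left(417,139 \right)}\right) = \left(-175232 + 40\right) \left(-394758 + \frac{1}{-538 + 417}\right) = - 175192 \left(-394758 + \frac{1}{-121}\right) = - 175192 \left(-394758 - \frac{1}{121}\right) = \left(-175192\right) \left(- \frac{47765719}{121}\right) = \frac{8368171843048}{121}$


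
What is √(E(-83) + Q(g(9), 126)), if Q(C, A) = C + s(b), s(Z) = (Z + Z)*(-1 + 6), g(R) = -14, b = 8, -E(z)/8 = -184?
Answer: √1538 ≈ 39.217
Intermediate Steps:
E(z) = 1472 (E(z) = -8*(-184) = 1472)
s(Z) = 10*Z (s(Z) = (2*Z)*5 = 10*Z)
Q(C, A) = 80 + C (Q(C, A) = C + 10*8 = C + 80 = 80 + C)
√(E(-83) + Q(g(9), 126)) = √(1472 + (80 - 14)) = √(1472 + 66) = √1538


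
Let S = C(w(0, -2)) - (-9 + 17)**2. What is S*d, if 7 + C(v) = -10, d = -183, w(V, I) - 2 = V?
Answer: 14823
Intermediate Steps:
w(V, I) = 2 + V
C(v) = -17 (C(v) = -7 - 10 = -17)
S = -81 (S = -17 - (-9 + 17)**2 = -17 - 1*8**2 = -17 - 1*64 = -17 - 64 = -81)
S*d = -81*(-183) = 14823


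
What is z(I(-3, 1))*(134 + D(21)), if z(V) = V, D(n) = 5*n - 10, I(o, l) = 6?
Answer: 1374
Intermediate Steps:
D(n) = -10 + 5*n
z(I(-3, 1))*(134 + D(21)) = 6*(134 + (-10 + 5*21)) = 6*(134 + (-10 + 105)) = 6*(134 + 95) = 6*229 = 1374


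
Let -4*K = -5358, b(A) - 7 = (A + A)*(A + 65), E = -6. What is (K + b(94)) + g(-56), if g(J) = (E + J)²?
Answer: 70165/2 ≈ 35083.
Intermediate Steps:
g(J) = (-6 + J)²
b(A) = 7 + 2*A*(65 + A) (b(A) = 7 + (A + A)*(A + 65) = 7 + (2*A)*(65 + A) = 7 + 2*A*(65 + A))
K = 2679/2 (K = -¼*(-5358) = 2679/2 ≈ 1339.5)
(K + b(94)) + g(-56) = (2679/2 + (7 + 2*94² + 130*94)) + (-6 - 56)² = (2679/2 + (7 + 2*8836 + 12220)) + (-62)² = (2679/2 + (7 + 17672 + 12220)) + 3844 = (2679/2 + 29899) + 3844 = 62477/2 + 3844 = 70165/2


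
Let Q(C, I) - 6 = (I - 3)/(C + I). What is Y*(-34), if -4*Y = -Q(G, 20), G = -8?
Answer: -1513/24 ≈ -63.042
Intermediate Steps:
Q(C, I) = 6 + (-3 + I)/(C + I) (Q(C, I) = 6 + (I - 3)/(C + I) = 6 + (-3 + I)/(C + I))
Y = 89/48 (Y = -(-1)*(-3 + 6*(-8) + 7*20)/(-8 + 20)/4 = -(-1)*(-3 - 48 + 140)/12/4 = -(-1)*(1/12)*89/4 = -(-1)*89/(4*12) = -¼*(-89/12) = 89/48 ≈ 1.8542)
Y*(-34) = (89/48)*(-34) = -1513/24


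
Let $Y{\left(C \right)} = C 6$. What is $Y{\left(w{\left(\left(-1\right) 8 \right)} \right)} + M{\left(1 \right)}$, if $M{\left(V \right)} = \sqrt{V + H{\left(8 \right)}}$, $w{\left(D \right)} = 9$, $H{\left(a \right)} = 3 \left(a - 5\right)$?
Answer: $54 + \sqrt{10} \approx 57.162$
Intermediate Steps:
$H{\left(a \right)} = -15 + 3 a$ ($H{\left(a \right)} = 3 \left(-5 + a\right) = -15 + 3 a$)
$M{\left(V \right)} = \sqrt{9 + V}$ ($M{\left(V \right)} = \sqrt{V + \left(-15 + 3 \cdot 8\right)} = \sqrt{V + \left(-15 + 24\right)} = \sqrt{V + 9} = \sqrt{9 + V}$)
$Y{\left(C \right)} = 6 C$
$Y{\left(w{\left(\left(-1\right) 8 \right)} \right)} + M{\left(1 \right)} = 6 \cdot 9 + \sqrt{9 + 1} = 54 + \sqrt{10}$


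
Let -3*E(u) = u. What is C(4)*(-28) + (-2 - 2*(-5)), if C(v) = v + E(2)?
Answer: -256/3 ≈ -85.333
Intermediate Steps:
E(u) = -u/3
C(v) = -⅔ + v (C(v) = v - ⅓*2 = v - ⅔ = -⅔ + v)
C(4)*(-28) + (-2 - 2*(-5)) = (-⅔ + 4)*(-28) + (-2 - 2*(-5)) = (10/3)*(-28) + (-2 + 10) = -280/3 + 8 = -256/3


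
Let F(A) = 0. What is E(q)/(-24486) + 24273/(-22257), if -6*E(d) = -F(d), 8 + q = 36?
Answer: -2697/2473 ≈ -1.0906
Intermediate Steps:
q = 28 (q = -8 + 36 = 28)
E(d) = 0 (E(d) = -(-1)*0/6 = -1/6*0 = 0)
E(q)/(-24486) + 24273/(-22257) = 0/(-24486) + 24273/(-22257) = 0*(-1/24486) + 24273*(-1/22257) = 0 - 2697/2473 = -2697/2473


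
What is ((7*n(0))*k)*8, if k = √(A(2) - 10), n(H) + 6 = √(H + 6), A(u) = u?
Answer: 112*I*√2*(-6 + √6) ≈ -562.37*I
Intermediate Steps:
n(H) = -6 + √(6 + H) (n(H) = -6 + √(H + 6) = -6 + √(6 + H))
k = 2*I*√2 (k = √(2 - 10) = √(-8) = 2*I*√2 ≈ 2.8284*I)
((7*n(0))*k)*8 = ((7*(-6 + √(6 + 0)))*(2*I*√2))*8 = ((7*(-6 + √6))*(2*I*√2))*8 = ((-42 + 7*√6)*(2*I*√2))*8 = (2*I*√2*(-42 + 7*√6))*8 = 16*I*√2*(-42 + 7*√6)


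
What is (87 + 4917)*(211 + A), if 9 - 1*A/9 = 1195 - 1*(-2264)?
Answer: -154318356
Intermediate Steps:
A = -31050 (A = 81 - 9*(1195 - 1*(-2264)) = 81 - 9*(1195 + 2264) = 81 - 9*3459 = 81 - 31131 = -31050)
(87 + 4917)*(211 + A) = (87 + 4917)*(211 - 31050) = 5004*(-30839) = -154318356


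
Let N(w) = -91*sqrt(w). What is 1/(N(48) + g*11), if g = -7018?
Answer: -38599/2979566858 + 91*sqrt(3)/1489783429 ≈ -1.2849e-5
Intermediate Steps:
1/(N(48) + g*11) = 1/(-364*sqrt(3) - 7018*11) = 1/(-364*sqrt(3) - 77198) = 1/(-77198 - 364*sqrt(3))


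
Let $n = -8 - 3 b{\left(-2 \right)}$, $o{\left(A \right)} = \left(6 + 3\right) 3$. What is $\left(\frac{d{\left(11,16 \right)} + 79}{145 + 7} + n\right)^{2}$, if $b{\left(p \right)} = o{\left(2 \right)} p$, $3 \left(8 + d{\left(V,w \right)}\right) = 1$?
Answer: $\frac{1240377961}{51984} \approx 23861.0$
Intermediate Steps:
$d{\left(V,w \right)} = - \frac{23}{3}$ ($d{\left(V,w \right)} = -8 + \frac{1}{3} \cdot 1 = -8 + \frac{1}{3} = - \frac{23}{3}$)
$o{\left(A \right)} = 27$ ($o{\left(A \right)} = 9 \cdot 3 = 27$)
$b{\left(p \right)} = 27 p$
$n = 154$ ($n = -8 - 3 \cdot 27 \left(-2\right) = -8 - -162 = -8 + 162 = 154$)
$\left(\frac{d{\left(11,16 \right)} + 79}{145 + 7} + n\right)^{2} = \left(\frac{- \frac{23}{3} + 79}{145 + 7} + 154\right)^{2} = \left(\frac{214}{3 \cdot 152} + 154\right)^{2} = \left(\frac{214}{3} \cdot \frac{1}{152} + 154\right)^{2} = \left(\frac{107}{228} + 154\right)^{2} = \left(\frac{35219}{228}\right)^{2} = \frac{1240377961}{51984}$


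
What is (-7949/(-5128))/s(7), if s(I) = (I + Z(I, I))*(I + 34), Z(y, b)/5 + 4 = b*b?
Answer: 7949/48777536 ≈ 0.00016296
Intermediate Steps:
Z(y, b) = -20 + 5*b² (Z(y, b) = -20 + 5*(b*b) = -20 + 5*b²)
s(I) = (34 + I)*(-20 + I + 5*I²) (s(I) = (I + (-20 + 5*I²))*(I + 34) = (-20 + I + 5*I²)*(34 + I) = (34 + I)*(-20 + I + 5*I²))
(-7949/(-5128))/s(7) = (-7949/(-5128))/(-680 + 5*7³ + 14*7 + 171*7²) = (-7949*(-1/5128))/(-680 + 5*343 + 98 + 171*49) = 7949/(5128*(-680 + 1715 + 98 + 8379)) = (7949/5128)/9512 = (7949/5128)*(1/9512) = 7949/48777536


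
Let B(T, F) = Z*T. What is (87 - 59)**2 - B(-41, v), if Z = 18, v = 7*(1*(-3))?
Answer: 1522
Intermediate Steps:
v = -21 (v = 7*(-3) = -21)
B(T, F) = 18*T
(87 - 59)**2 - B(-41, v) = (87 - 59)**2 - 18*(-41) = 28**2 - 1*(-738) = 784 + 738 = 1522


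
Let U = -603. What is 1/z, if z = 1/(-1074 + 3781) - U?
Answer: 2707/1632322 ≈ 0.0016584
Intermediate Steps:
z = 1632322/2707 (z = 1/(-1074 + 3781) - 1*(-603) = 1/2707 + 603 = 1632322/2707 ≈ 603.00)
1/z = 1/(1632322/2707) = 2707/1632322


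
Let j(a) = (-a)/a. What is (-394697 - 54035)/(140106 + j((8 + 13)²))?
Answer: -448732/140105 ≈ -3.2028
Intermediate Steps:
j(a) = -1
(-394697 - 54035)/(140106 + j((8 + 13)²)) = (-394697 - 54035)/(140106 - 1) = -448732/140105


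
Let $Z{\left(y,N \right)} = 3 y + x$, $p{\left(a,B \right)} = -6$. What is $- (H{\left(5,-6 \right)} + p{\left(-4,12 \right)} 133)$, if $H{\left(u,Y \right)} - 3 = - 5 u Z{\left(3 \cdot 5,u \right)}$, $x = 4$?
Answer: $2020$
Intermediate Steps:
$Z{\left(y,N \right)} = 4 + 3 y$ ($Z{\left(y,N \right)} = 3 y + 4 = 4 + 3 y$)
$H{\left(u,Y \right)} = 3 - 245 u$ ($H{\left(u,Y \right)} = 3 + - 5 u \left(4 + 3 \cdot 3 \cdot 5\right) = 3 + - 5 u \left(4 + 3 \cdot 15\right) = 3 + - 5 u \left(4 + 45\right) = 3 + - 5 u 49 = 3 - 245 u$)
$- (H{\left(5,-6 \right)} + p{\left(-4,12 \right)} 133) = - (\left(3 - 1225\right) - 798) = - (-1222 - 798) = \left(-1\right) \left(-2020\right) = 2020$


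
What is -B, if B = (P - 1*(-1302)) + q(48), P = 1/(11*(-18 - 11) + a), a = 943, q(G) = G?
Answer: -842401/624 ≈ -1350.0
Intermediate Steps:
P = 1/624 (P = 1/(11*(-18 - 11) + 943) = 1/(11*(-29) + 943) = 1/(-319 + 943) = 1/624 ≈ 0.0016026)
B = 842401/624 (B = (1/624 - 1*(-1302)) + 48 = (1/624 + 1302) + 48 = 812449/624 + 48 = 842401/624 ≈ 1350.0)
-B = -1*842401/624 = -842401/624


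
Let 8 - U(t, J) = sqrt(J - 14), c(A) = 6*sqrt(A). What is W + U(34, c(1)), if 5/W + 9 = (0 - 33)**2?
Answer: 1729/216 - 2*I*sqrt(2) ≈ 8.0046 - 2.8284*I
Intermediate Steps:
U(t, J) = 8 - sqrt(-14 + J) (U(t, J) = 8 - sqrt(J - 14) = 8 - sqrt(-14 + J))
W = 1/216 (W = 5/(-9 + (0 - 33)**2) = 5/(-9 + (-33)**2) = 5/(-9 + 1089) = 5/1080 = 5*(1/1080) = 1/216 ≈ 0.0046296)
W + U(34, c(1)) = 1/216 + (8 - sqrt(-14 + 6*sqrt(1))) = 1/216 + (8 - sqrt(-14 + 6*1)) = 1/216 + (8 - sqrt(-14 + 6)) = 1/216 + (8 - sqrt(-8)) = 1/216 + (8 - 2*I*sqrt(2)) = 1729/216 - 2*I*sqrt(2)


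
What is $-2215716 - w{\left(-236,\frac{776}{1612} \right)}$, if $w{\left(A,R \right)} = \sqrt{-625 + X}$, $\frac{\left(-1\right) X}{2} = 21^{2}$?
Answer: $-2215716 - i \sqrt{1507} \approx -2.2157 \cdot 10^{6} - 38.82 i$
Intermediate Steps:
$X = -882$ ($X = - 2 \cdot 21^{2} = \left(-2\right) 441 = -882$)
$w{\left(A,R \right)} = i \sqrt{1507}$ ($w{\left(A,R \right)} = \sqrt{-625 - 882} = \sqrt{-1507} = i \sqrt{1507}$)
$-2215716 - w{\left(-236,\frac{776}{1612} \right)} = -2215716 - i \sqrt{1507}$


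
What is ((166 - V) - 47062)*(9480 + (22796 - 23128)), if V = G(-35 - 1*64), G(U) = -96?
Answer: -428126400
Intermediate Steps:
V = -96
((166 - V) - 47062)*(9480 + (22796 - 23128)) = ((166 - 1*(-96)) - 47062)*(9480 + (22796 - 23128)) = ((166 + 96) - 47062)*(9480 - 332) = (262 - 47062)*9148 = -46800*9148 = -428126400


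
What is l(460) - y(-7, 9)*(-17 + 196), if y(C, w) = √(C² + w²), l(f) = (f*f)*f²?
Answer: 44774560000 - 179*√130 ≈ 4.4775e+10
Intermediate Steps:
l(f) = f⁴ (l(f) = f²*f² = f⁴)
l(460) - y(-7, 9)*(-17 + 196) = 460⁴ - √((-7)² + 9²)*(-17 + 196) = 44774560000 - √(49 + 81)*179 = 44774560000 - √130*179 = 44774560000 - 179*√130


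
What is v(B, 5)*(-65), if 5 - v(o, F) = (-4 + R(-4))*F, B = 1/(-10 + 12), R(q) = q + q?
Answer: -4225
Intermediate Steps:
R(q) = 2*q
B = ½ (B = 1/2 = ½ ≈ 0.50000)
v(o, F) = 5 + 12*F (v(o, F) = 5 - (-4 + 2*(-4))*F = 5 - (-4 - 8)*F = 5 - (-12)*F = 5 + 12*F)
v(B, 5)*(-65) = (5 + 12*5)*(-65) = (5 + 60)*(-65) = 65*(-65) = -4225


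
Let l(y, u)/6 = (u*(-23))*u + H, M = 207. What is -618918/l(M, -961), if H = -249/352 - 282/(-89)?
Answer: 3231577184/665437438321 ≈ 0.0048563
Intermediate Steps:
H = 77103/31328 (H = -249*1/352 - 282*(-1/89) = -249/352 + 282/89 = 77103/31328 ≈ 2.4612)
l(y, u) = 231309/15664 - 138*u² (l(y, u) = 6*((u*(-23))*u + 77103/31328) = 6*((-23*u)*u + 77103/31328) = 6*(-23*u² + 77103/31328) = 6*(77103/31328 - 23*u²) = 231309/15664 - 138*u²)
-618918/l(M, -961) = -618918/(231309/15664 - 138*(-961)²) = -618918/(231309/15664 - 138*923521) = -618918/(231309/15664 - 127445898) = -618918/(-1996312314963/15664) = -618918*(-15664/1996312314963) = 3231577184/665437438321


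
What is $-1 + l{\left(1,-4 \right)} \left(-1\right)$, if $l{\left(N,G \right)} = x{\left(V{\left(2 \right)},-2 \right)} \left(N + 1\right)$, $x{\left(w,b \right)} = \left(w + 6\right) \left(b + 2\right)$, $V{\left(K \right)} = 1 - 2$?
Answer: $-1$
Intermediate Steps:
$V{\left(K \right)} = -1$
$x{\left(w,b \right)} = \left(2 + b\right) \left(6 + w\right)$ ($x{\left(w,b \right)} = \left(6 + w\right) \left(2 + b\right) = \left(2 + b\right) \left(6 + w\right)$)
$l{\left(N,G \right)} = 0$ ($l{\left(N,G \right)} = \left(12 + 2 \left(-1\right) + 6 \left(-2\right) - -2\right) \left(N + 1\right) = \left(12 - 2 - 12 + 2\right) \left(1 + N\right) = 0 \left(1 + N\right) = 0$)
$-1 + l{\left(1,-4 \right)} \left(-1\right) = -1 + 0 \left(-1\right) = -1 + 0 = -1$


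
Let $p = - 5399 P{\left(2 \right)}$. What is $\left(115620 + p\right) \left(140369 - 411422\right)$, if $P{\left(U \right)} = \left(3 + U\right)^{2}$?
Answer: $5246230815$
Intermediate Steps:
$p = -134975$ ($p = - 5399 \left(3 + 2\right)^{2} = - 5399 \cdot 5^{2} = \left(-5399\right) 25 = -134975$)
$\left(115620 + p\right) \left(140369 - 411422\right) = \left(115620 - 134975\right) \left(140369 - 411422\right) = \left(-19355\right) \left(-271053\right) = 5246230815$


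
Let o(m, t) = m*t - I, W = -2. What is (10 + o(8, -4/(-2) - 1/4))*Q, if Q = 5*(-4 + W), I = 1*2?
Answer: -660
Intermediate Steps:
I = 2
Q = -30 (Q = 5*(-4 - 2) = 5*(-6) = -30)
o(m, t) = -2 + m*t (o(m, t) = m*t - 1*2 = m*t - 2 = -2 + m*t)
(10 + o(8, -4/(-2) - 1/4))*Q = (10 + (-2 + 8*(-4/(-2) - 1/4)))*(-30) = (10 + (-2 + 8*(-4*(-½) - 1*¼)))*(-30) = (10 + (-2 + 8*(2 - ¼)))*(-30) = (10 + (-2 + 8*(7/4)))*(-30) = (10 + (-2 + 14))*(-30) = (10 + 12)*(-30) = 22*(-30) = -660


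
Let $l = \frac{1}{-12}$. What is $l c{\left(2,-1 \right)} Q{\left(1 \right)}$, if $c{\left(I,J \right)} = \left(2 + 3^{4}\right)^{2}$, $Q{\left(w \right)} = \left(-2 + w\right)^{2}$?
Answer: $- \frac{6889}{12} \approx -574.08$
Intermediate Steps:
$l = - \frac{1}{12} \approx -0.083333$
$c{\left(I,J \right)} = 6889$ ($c{\left(I,J \right)} = \left(2 + 81\right)^{2} = 83^{2} = 6889$)
$l c{\left(2,-1 \right)} Q{\left(1 \right)} = \left(- \frac{1}{12}\right) 6889 \left(-2 + 1\right)^{2} = - \frac{6889 \left(-1\right)^{2}}{12} = \left(- \frac{6889}{12}\right) 1 = - \frac{6889}{12}$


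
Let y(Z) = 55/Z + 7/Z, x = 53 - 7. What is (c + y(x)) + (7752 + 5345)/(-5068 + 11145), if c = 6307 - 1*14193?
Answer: -1101744488/139771 ≈ -7882.5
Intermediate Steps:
x = 46
y(Z) = 62/Z
c = -7886 (c = 6307 - 14193 = -7886)
(c + y(x)) + (7752 + 5345)/(-5068 + 11145) = (-7886 + 62/46) + (7752 + 5345)/(-5068 + 11145) = (-7886 + 62*(1/46)) + 13097/6077 = (-7886 + 31/23) + 13097*(1/6077) = -181347/23 + 13097/6077 = -1101744488/139771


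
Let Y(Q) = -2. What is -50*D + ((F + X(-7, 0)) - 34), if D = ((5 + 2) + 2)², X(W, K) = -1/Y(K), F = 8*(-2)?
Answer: -8199/2 ≈ -4099.5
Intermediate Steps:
F = -16
X(W, K) = ½ (X(W, K) = -1/(-2) = -1*(-½) = ½)
D = 81 (D = (7 + 2)² = 9² = 81)
-50*D + ((F + X(-7, 0)) - 34) = -50*81 + ((-16 + ½) - 34) = -4050 + (-31/2 - 34) = -4050 - 99/2 = -8199/2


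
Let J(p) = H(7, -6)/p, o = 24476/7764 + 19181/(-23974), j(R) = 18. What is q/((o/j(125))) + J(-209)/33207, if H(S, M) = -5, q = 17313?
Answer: 100643747338806961153/759726889611855 ≈ 1.3247e+5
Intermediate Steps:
o = 109466585/46533534 (o = 24476*(1/7764) + 19181*(-1/23974) = 6119/1941 - 19181/23974 = 109466585/46533534 ≈ 2.3524)
J(p) = -5/p
q/((o/j(125))) + J(-209)/33207 = 17313/(((109466585/46533534)/18)) - 5/(-209)/33207 = 17313/(((109466585/46533534)*(1/18))) - 5*(-1/209)*(1/33207) = 17313/(109466585/837603612) + (5/209)*(1/33207) = 17313*(837603612/109466585) + 5/6940263 = 14501431334556/109466585 + 5/6940263 = 100643747338806961153/759726889611855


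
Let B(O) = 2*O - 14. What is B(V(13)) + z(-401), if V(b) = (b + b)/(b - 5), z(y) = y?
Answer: -817/2 ≈ -408.50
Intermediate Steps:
V(b) = 2*b/(-5 + b) (V(b) = (2*b)/(-5 + b) = 2*b/(-5 + b))
B(O) = -14 + 2*O
B(V(13)) + z(-401) = (-14 + 2*(2*13/(-5 + 13))) - 401 = (-14 + 2*(2*13/8)) - 401 = (-14 + 2*(2*13*(⅛))) - 401 = (-14 + 2*(13/4)) - 401 = (-14 + 13/2) - 401 = -15/2 - 401 = -817/2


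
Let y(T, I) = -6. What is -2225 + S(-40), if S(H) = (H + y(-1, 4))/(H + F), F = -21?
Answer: -135679/61 ≈ -2224.2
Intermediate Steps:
S(H) = (-6 + H)/(-21 + H) (S(H) = (H - 6)/(H - 21) = (-6 + H)/(-21 + H))
-2225 + S(-40) = -2225 + (-6 - 40)/(-21 - 40) = -2225 - 46/(-61) = -2225 - 1/61*(-46) = -2225 + 46/61 = -135679/61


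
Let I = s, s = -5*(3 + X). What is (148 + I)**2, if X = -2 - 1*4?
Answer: 26569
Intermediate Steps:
X = -6 (X = -2 - 4 = -6)
s = 15 (s = -5*(3 - 6) = -5*(-3) = 15)
I = 15
(148 + I)**2 = (148 + 15)**2 = 163**2 = 26569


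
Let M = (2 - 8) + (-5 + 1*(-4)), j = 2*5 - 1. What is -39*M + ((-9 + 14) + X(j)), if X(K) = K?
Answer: 599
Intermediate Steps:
j = 9 (j = 10 - 1 = 9)
M = -15 (M = -6 + (-5 - 4) = -6 - 9 = -15)
-39*M + ((-9 + 14) + X(j)) = -39*(-15) + ((-9 + 14) + 9) = 585 + (5 + 9) = 585 + 14 = 599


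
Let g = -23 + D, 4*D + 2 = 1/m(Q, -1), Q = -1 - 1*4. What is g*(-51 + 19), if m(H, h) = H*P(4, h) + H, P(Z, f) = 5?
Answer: 11284/15 ≈ 752.27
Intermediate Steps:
Q = -5 (Q = -1 - 4 = -5)
m(H, h) = 6*H (m(H, h) = H*5 + H = 5*H + H = 6*H)
D = -61/120 (D = -½ + 1/(4*((6*(-5)))) = -½ + (¼)/(-30) = -½ + (¼)*(-1/30) = -½ - 1/120 = -61/120 ≈ -0.50833)
g = -2821/120 (g = -23 - 61/120 = -2821/120 ≈ -23.508)
g*(-51 + 19) = -2821*(-51 + 19)/120 = -2821/120*(-32) = 11284/15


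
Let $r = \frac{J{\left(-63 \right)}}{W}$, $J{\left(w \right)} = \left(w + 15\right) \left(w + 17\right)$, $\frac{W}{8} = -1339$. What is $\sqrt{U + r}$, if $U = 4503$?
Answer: $\frac{\sqrt{8073153699}}{1339} \approx 67.103$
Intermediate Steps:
$W = -10712$ ($W = 8 \left(-1339\right) = -10712$)
$J{\left(w \right)} = \left(15 + w\right) \left(17 + w\right)$
$r = - \frac{276}{1339}$ ($r = \frac{255 + \left(-63\right)^{2} + 32 \left(-63\right)}{-10712} = \left(255 + 3969 - 2016\right) \left(- \frac{1}{10712}\right) = 2208 \left(- \frac{1}{10712}\right) = - \frac{276}{1339} \approx -0.20612$)
$\sqrt{U + r} = \sqrt{4503 - \frac{276}{1339}} = \sqrt{\frac{6029241}{1339}} = \frac{\sqrt{8073153699}}{1339}$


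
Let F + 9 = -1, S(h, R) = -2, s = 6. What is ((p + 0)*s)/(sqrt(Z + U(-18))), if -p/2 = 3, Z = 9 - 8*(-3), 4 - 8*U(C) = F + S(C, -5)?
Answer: -36*sqrt(35)/35 ≈ -6.0851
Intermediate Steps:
F = -10 (F = -9 - 1 = -10)
U(C) = 2 (U(C) = 1/2 - (-10 - 2)/8 = 1/2 - 1/8*(-12) = 1/2 + 3/2 = 2)
Z = 33 (Z = 9 + 24 = 33)
p = -6 (p = -2*3 = -6)
((p + 0)*s)/(sqrt(Z + U(-18))) = ((-6 + 0)*6)/(sqrt(33 + 2)) = (-6*6)/(sqrt(35)) = -36*sqrt(35)/35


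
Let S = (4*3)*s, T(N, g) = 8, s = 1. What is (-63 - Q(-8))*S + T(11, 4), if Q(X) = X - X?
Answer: -748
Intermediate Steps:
Q(X) = 0
S = 12 (S = (4*3)*1 = 12*1 = 12)
(-63 - Q(-8))*S + T(11, 4) = (-63 - 1*0)*12 + 8 = (-63 + 0)*12 + 8 = -63*12 + 8 = -756 + 8 = -748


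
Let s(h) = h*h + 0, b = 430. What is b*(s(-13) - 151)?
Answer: 7740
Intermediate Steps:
s(h) = h² (s(h) = h² + 0 = h²)
b*(s(-13) - 151) = 430*((-13)² - 151) = 430*(169 - 151) = 430*18 = 7740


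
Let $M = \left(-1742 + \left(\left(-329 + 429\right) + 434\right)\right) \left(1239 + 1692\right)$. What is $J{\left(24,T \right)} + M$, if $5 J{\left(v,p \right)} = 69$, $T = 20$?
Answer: $- \frac{17703171}{5} \approx -3.5406 \cdot 10^{6}$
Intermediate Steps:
$J{\left(v,p \right)} = \frac{69}{5}$ ($J{\left(v,p \right)} = \frac{1}{5} \cdot 69 = \frac{69}{5}$)
$M = -3540648$ ($M = \left(-1742 + \left(100 + 434\right)\right) 2931 = \left(-1742 + 534\right) 2931 = \left(-1208\right) 2931 = -3540648$)
$J{\left(24,T \right)} + M = \frac{69}{5} - 3540648 = - \frac{17703171}{5}$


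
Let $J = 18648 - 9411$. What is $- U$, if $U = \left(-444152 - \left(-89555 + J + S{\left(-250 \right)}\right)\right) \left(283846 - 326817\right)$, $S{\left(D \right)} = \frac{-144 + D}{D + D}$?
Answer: $- \frac{3908586168787}{250} \approx -1.5634 \cdot 10^{10}$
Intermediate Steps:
$J = 9237$
$S{\left(D \right)} = \frac{-144 + D}{2 D}$
$U = \frac{3908586168787}{250}$ ($U = \left(-444152 + \left(147790 - \left(\left(\frac{-144 - 250}{2 \left(-250\right)} + 9237\right) + 58235\right)\right)\right) \left(283846 - 326817\right) = \left(-444152 + \left(147790 - \left(\left(\frac{1}{2} \left(- \frac{1}{250}\right) \left(-394\right) + 9237\right) + 58235\right)\right)\right) \left(-42971\right) = \left(-444152 + \left(147790 - \left(\left(\frac{197}{250} + 9237\right) + 58235\right)\right)\right) \left(-42971\right) = \left(-444152 + \left(147790 - \left(\frac{2309447}{250} + 58235\right)\right)\right) \left(-42971\right) = \left(-444152 + \left(147790 - \frac{16868197}{250}\right)\right) \left(-42971\right) = \left(-444152 + \frac{20079303}{250}\right) \left(-42971\right) = \left(- \frac{90958697}{250}\right) \left(-42971\right) = \frac{3908586168787}{250} \approx 1.5634 \cdot 10^{10}$)
$- U = \left(-1\right) \frac{3908586168787}{250} = - \frac{3908586168787}{250}$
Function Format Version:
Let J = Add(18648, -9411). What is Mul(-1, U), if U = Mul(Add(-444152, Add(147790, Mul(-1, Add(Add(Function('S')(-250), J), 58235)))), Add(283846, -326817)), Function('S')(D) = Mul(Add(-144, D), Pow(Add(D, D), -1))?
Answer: Rational(-3908586168787, 250) ≈ -1.5634e+10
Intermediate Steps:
J = 9237
Function('S')(D) = Mul(Rational(1, 2), Pow(D, -1), Add(-144, D)) (Function('S')(D) = Mul(Add(-144, D), Pow(Mul(2, D), -1)) = Mul(Add(-144, D), Mul(Rational(1, 2), Pow(D, -1))) = Mul(Rational(1, 2), Pow(D, -1), Add(-144, D)))
U = Rational(3908586168787, 250) (U = Mul(Add(-444152, Add(147790, Mul(-1, Add(Add(Mul(Rational(1, 2), Pow(-250, -1), Add(-144, -250)), 9237), 58235)))), Add(283846, -326817)) = Mul(Add(-444152, Add(147790, Mul(-1, Add(Add(Mul(Rational(1, 2), Rational(-1, 250), -394), 9237), 58235)))), -42971) = Mul(Add(-444152, Add(147790, Mul(-1, Add(Add(Rational(197, 250), 9237), 58235)))), -42971) = Mul(Add(-444152, Add(147790, Mul(-1, Add(Rational(2309447, 250), 58235)))), -42971) = Mul(Add(-444152, Add(147790, Mul(-1, Rational(16868197, 250)))), -42971) = Mul(Add(-444152, Add(147790, Rational(-16868197, 250))), -42971) = Mul(Add(-444152, Rational(20079303, 250)), -42971) = Mul(Rational(-90958697, 250), -42971) = Rational(3908586168787, 250) ≈ 1.5634e+10)
Mul(-1, U) = Mul(-1, Rational(3908586168787, 250)) = Rational(-3908586168787, 250)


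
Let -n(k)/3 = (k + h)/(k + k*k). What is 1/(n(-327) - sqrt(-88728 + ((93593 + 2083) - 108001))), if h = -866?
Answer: 42392062/127596103432517 + 1262665156*I*sqrt(101053)/127596103432517 ≈ 3.3224e-7 + 0.0031458*I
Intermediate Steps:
n(k) = -3*(-866 + k)/(k + k**2) (n(k) = -3*(k - 866)/(k + k*k) = -3*(-866 + k)/(k + k**2))
1/(n(-327) - sqrt(-88728 + ((93593 + 2083) - 108001))) = 1/(3*(866 - 1*(-327))/(-327*(1 - 327)) - sqrt(-88728 + ((93593 + 2083) - 108001))) = 1/(3*(-1/327)*(866 + 327)/(-326) - sqrt(-88728 + (95676 - 108001))) = 1/(3*(-1/327)*(-1/326)*1193 - sqrt(-88728 - 12325)) = 1/(1193/35534 - sqrt(-101053)) = 1/(1193/35534 - I*sqrt(101053))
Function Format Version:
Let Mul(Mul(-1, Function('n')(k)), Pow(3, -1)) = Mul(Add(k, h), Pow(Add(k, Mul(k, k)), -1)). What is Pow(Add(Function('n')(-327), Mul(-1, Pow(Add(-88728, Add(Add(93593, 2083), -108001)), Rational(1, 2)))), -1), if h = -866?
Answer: Add(Rational(42392062, 127596103432517), Mul(Rational(1262665156, 127596103432517), I, Pow(101053, Rational(1, 2)))) ≈ Add(3.3224e-7, Mul(0.0031458, I))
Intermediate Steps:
Function('n')(k) = Mul(-3, Pow(Add(k, Pow(k, 2)), -1), Add(-866, k)) (Function('n')(k) = Mul(-3, Mul(Add(k, -866), Pow(Add(k, Mul(k, k)), -1))) = Mul(-3, Mul(Add(-866, k), Pow(Add(k, Pow(k, 2)), -1))) = Mul(-3, Mul(Pow(Add(k, Pow(k, 2)), -1), Add(-866, k))) = Mul(-3, Pow(Add(k, Pow(k, 2)), -1), Add(-866, k)))
Pow(Add(Function('n')(-327), Mul(-1, Pow(Add(-88728, Add(Add(93593, 2083), -108001)), Rational(1, 2)))), -1) = Pow(Add(Mul(3, Pow(-327, -1), Pow(Add(1, -327), -1), Add(866, Mul(-1, -327))), Mul(-1, Pow(Add(-88728, Add(Add(93593, 2083), -108001)), Rational(1, 2)))), -1) = Pow(Add(Mul(3, Rational(-1, 327), Pow(-326, -1), Add(866, 327)), Mul(-1, Pow(Add(-88728, Add(95676, -108001)), Rational(1, 2)))), -1) = Pow(Add(Mul(3, Rational(-1, 327), Rational(-1, 326), 1193), Mul(-1, Pow(Add(-88728, -12325), Rational(1, 2)))), -1) = Pow(Add(Rational(1193, 35534), Mul(-1, Pow(-101053, Rational(1, 2)))), -1) = Pow(Add(Rational(1193, 35534), Mul(-1, Mul(I, Pow(101053, Rational(1, 2))))), -1) = Pow(Add(Rational(1193, 35534), Mul(-1, I, Pow(101053, Rational(1, 2)))), -1)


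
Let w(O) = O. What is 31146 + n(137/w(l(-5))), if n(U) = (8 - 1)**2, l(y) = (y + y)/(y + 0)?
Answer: 31195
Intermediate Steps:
l(y) = 2 (l(y) = (2*y)/y = 2)
n(U) = 49 (n(U) = 7**2 = 49)
31146 + n(137/w(l(-5))) = 31146 + 49 = 31195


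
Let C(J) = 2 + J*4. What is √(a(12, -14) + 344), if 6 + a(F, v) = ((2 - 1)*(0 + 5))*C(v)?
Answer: 2*√17 ≈ 8.2462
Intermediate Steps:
C(J) = 2 + 4*J
a(F, v) = 4 + 20*v (a(F, v) = -6 + ((2 - 1)*(0 + 5))*(2 + 4*v) = -6 + (1*5)*(2 + 4*v) = -6 + 5*(2 + 4*v) = -6 + (10 + 20*v) = 4 + 20*v)
√(a(12, -14) + 344) = √((4 + 20*(-14)) + 344) = √((4 - 280) + 344) = √(-276 + 344) = √68 = 2*√17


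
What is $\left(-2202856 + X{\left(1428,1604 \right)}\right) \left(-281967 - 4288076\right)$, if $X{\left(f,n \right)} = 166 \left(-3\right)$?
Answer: $10069422524222$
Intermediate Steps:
$X{\left(f,n \right)} = -498$
$\left(-2202856 + X{\left(1428,1604 \right)}\right) \left(-281967 - 4288076\right) = \left(-2202856 - 498\right) \left(-281967 - 4288076\right) = \left(-2203354\right) \left(-4570043\right) = 10069422524222$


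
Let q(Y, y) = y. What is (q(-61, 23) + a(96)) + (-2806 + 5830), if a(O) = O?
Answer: 3143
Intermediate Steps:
(q(-61, 23) + a(96)) + (-2806 + 5830) = (23 + 96) + (-2806 + 5830) = 119 + 3024 = 3143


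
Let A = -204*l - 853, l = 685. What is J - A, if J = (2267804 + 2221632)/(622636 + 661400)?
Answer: 45132740696/321009 ≈ 1.4060e+5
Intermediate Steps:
J = 1122359/321009 (J = 4489436/1284036 = 4489436*(1/1284036) = 1122359/321009 ≈ 3.4963)
A = -140593 (A = -204*685 - 853 = -139740 - 853 = -140593)
J - A = 1122359/321009 - 1*(-140593) = 1122359/321009 + 140593 = 45132740696/321009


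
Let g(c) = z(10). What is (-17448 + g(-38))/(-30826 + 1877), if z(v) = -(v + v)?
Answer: 17468/28949 ≈ 0.60341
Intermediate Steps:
z(v) = -2*v
g(c) = -20 (g(c) = -2*10 = -20)
(-17448 + g(-38))/(-30826 + 1877) = (-17448 - 20)/(-30826 + 1877) = -17468/(-28949) = -17468*(-1/28949) = 17468/28949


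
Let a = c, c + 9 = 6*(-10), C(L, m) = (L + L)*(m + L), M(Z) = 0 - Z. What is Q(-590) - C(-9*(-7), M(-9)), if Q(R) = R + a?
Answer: -9731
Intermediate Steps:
M(Z) = -Z
C(L, m) = 2*L*(L + m) (C(L, m) = (2*L)*(L + m) = 2*L*(L + m))
c = -69 (c = -9 + 6*(-10) = -9 - 60 = -69)
a = -69
Q(R) = -69 + R (Q(R) = R - 69 = -69 + R)
Q(-590) - C(-9*(-7), M(-9)) = (-69 - 590) - 2*(-9*(-7))*(-9*(-7) - 1*(-9)) = -659 - 2*63*(63 + 9) = -659 - 2*63*72 = -659 - 1*9072 = -659 - 9072 = -9731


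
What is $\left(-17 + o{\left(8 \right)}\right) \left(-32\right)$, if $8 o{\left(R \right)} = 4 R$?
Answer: $416$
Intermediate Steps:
$o{\left(R \right)} = \frac{R}{2}$ ($o{\left(R \right)} = \frac{4 R}{8} = \frac{R}{2}$)
$\left(-17 + o{\left(8 \right)}\right) \left(-32\right) = \left(-17 + \frac{1}{2} \cdot 8\right) \left(-32\right) = \left(-17 + 4\right) \left(-32\right) = \left(-13\right) \left(-32\right) = 416$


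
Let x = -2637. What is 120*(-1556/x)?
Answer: 62240/879 ≈ 70.808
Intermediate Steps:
120*(-1556/x) = 120*(-1556/(-2637)) = 120*(-1556*(-1/2637)) = 120*(1556/2637) = 62240/879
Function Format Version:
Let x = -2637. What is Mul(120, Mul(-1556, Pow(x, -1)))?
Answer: Rational(62240, 879) ≈ 70.808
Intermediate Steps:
Mul(120, Mul(-1556, Pow(x, -1))) = Mul(120, Mul(-1556, Pow(-2637, -1))) = Mul(120, Mul(-1556, Rational(-1, 2637))) = Mul(120, Rational(1556, 2637)) = Rational(62240, 879)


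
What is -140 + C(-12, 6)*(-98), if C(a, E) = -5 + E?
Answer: -238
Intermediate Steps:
-140 + C(-12, 6)*(-98) = -140 + (-5 + 6)*(-98) = -140 + 1*(-98) = -140 - 98 = -238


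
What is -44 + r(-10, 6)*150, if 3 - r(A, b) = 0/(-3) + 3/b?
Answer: 331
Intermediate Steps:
r(A, b) = 3 - 3/b (r(A, b) = 3 - (0/(-3) + 3/b) = 3 - (0*(-⅓) + 3/b) = 3 - (0 + 3/b) = 3 - 3/b)
-44 + r(-10, 6)*150 = -44 + (3 - 3/6)*150 = -44 + (3 - 3*⅙)*150 = -44 + (3 - ½)*150 = -44 + (5/2)*150 = -44 + 375 = 331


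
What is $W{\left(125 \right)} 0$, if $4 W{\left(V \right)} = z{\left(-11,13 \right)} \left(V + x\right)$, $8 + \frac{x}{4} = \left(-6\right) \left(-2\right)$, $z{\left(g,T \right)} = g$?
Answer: $0$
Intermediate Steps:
$x = 16$ ($x = -32 + 4 \left(\left(-6\right) \left(-2\right)\right) = -32 + 4 \cdot 12 = -32 + 48 = 16$)
$W{\left(V \right)} = -44 - \frac{11 V}{4}$ ($W{\left(V \right)} = \frac{\left(-11\right) \left(V + 16\right)}{4} = \frac{\left(-11\right) \left(16 + V\right)}{4} = \frac{-176 - 11 V}{4} = -44 - \frac{11 V}{4}$)
$W{\left(125 \right)} 0 = \left(-44 - \frac{1375}{4}\right) 0 = \left(- \frac{1551}{4}\right) 0 = 0$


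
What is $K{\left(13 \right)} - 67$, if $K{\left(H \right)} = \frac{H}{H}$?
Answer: $-66$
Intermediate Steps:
$K{\left(H \right)} = 1$
$K{\left(13 \right)} - 67 = 1 - 67 = -66$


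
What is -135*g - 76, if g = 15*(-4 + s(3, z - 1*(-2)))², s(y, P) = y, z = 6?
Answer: -2101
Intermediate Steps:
g = 15 (g = 15*(-4 + 3)² = 15*(-1)² = 15*1 = 15)
-135*g - 76 = -135*15 - 76 = -2025 - 76 = -2101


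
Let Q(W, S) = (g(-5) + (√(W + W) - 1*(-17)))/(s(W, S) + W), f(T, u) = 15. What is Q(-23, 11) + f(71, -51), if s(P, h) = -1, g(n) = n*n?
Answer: 53/4 - I*√46/24 ≈ 13.25 - 0.2826*I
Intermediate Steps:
g(n) = n²
Q(W, S) = (42 + √2*√W)/(-1 + W) (Q(W, S) = ((-5)² + (√(W + W) - 1*(-17)))/(-1 + W) = (25 + (√(2*W) + 17))/(-1 + W) = (25 + (√2*√W + 17))/(-1 + W) = (25 + (17 + √2*√W))/(-1 + W) = (42 + √2*√W)/(-1 + W))
Q(-23, 11) + f(71, -51) = (42 + √2*√(-23))/(-1 - 23) + 15 = (42 + √2*(I*√23))/(-24) + 15 = -(42 + I*√46)/24 + 15 = (-7/4 - I*√46/24) + 15 = 53/4 - I*√46/24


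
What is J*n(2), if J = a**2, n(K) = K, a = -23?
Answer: 1058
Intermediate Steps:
J = 529 (J = (-23)**2 = 529)
J*n(2) = 529*2 = 1058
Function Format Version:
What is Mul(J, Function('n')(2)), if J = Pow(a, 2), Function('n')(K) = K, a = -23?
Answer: 1058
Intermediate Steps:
J = 529 (J = Pow(-23, 2) = 529)
Mul(J, Function('n')(2)) = Mul(529, 2) = 1058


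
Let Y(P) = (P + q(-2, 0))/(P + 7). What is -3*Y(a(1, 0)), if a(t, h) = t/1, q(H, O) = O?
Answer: -3/8 ≈ -0.37500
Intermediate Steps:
a(t, h) = t (a(t, h) = t*1 = t)
Y(P) = P/(7 + P) (Y(P) = (P + 0)/(P + 7) = P/(7 + P))
-3*Y(a(1, 0)) = -3/(7 + 1) = -3/8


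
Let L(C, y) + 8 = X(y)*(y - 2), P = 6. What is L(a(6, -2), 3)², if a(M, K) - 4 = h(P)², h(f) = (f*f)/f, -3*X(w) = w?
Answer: 81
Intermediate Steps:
X(w) = -w/3
h(f) = f (h(f) = f²/f = f)
a(M, K) = 40 (a(M, K) = 4 + 6² = 4 + 36 = 40)
L(C, y) = -8 - y*(-2 + y)/3 (L(C, y) = -8 + (-y/3)*(y - 2) = -8 + (-y/3)*(-2 + y) = -8 - y*(-2 + y)/3)
L(a(6, -2), 3)² = (-8 - ⅓*3² + (⅔)*3)² = (-8 - ⅓*9 + 2)² = (-8 - 3 + 2)² = (-9)² = 81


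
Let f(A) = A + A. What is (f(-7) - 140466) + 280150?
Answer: 139670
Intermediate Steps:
f(A) = 2*A
(f(-7) - 140466) + 280150 = (2*(-7) - 140466) + 280150 = (-14 - 140466) + 280150 = -140480 + 280150 = 139670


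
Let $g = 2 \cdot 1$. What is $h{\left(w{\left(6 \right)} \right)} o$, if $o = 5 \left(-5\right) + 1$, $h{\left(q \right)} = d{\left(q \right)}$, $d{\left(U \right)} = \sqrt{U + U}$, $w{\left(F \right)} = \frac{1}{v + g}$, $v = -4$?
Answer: $- 24 i \approx - 24.0 i$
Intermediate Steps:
$g = 2$
$w{\left(F \right)} = - \frac{1}{2}$ ($w{\left(F \right)} = \frac{1}{-4 + 2} = \frac{1}{-2} = - \frac{1}{2}$)
$d{\left(U \right)} = \sqrt{2} \sqrt{U}$ ($d{\left(U \right)} = \sqrt{2 U} = \sqrt{2} \sqrt{U}$)
$h{\left(q \right)} = \sqrt{2} \sqrt{q}$
$o = -24$ ($o = -25 + 1 = -24$)
$h{\left(w{\left(6 \right)} \right)} o = \sqrt{2} \sqrt{- \frac{1}{2}} \left(-24\right) = \sqrt{2} \frac{i \sqrt{2}}{2} \left(-24\right) = i \left(-24\right) = - 24 i$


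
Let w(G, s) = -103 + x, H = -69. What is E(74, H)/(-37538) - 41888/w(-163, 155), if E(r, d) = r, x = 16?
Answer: 786192653/1632903 ≈ 481.47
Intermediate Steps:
w(G, s) = -87 (w(G, s) = -103 + 16 = -87)
E(74, H)/(-37538) - 41888/w(-163, 155) = 74/(-37538) - 41888/(-87) = 74*(-1/37538) - 41888*(-1/87) = -37/18769 + 41888/87 = 786192653/1632903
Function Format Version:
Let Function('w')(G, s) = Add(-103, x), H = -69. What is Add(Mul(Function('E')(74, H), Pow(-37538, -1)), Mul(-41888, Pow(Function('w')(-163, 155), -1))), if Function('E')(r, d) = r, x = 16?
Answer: Rational(786192653, 1632903) ≈ 481.47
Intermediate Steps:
Function('w')(G, s) = -87 (Function('w')(G, s) = Add(-103, 16) = -87)
Add(Mul(Function('E')(74, H), Pow(-37538, -1)), Mul(-41888, Pow(Function('w')(-163, 155), -1))) = Add(Mul(74, Pow(-37538, -1)), Mul(-41888, Pow(-87, -1))) = Add(Mul(74, Rational(-1, 37538)), Mul(-41888, Rational(-1, 87))) = Add(Rational(-37, 18769), Rational(41888, 87)) = Rational(786192653, 1632903)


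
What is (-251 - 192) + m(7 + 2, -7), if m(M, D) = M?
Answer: -434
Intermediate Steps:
(-251 - 192) + m(7 + 2, -7) = (-251 - 192) + (7 + 2) = -443 + 9 = -434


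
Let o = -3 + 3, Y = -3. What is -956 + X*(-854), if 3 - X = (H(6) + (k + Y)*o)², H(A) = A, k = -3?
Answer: 27226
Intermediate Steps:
o = 0
X = -33 (X = 3 - (6 + (-3 - 3)*0)² = 3 - (6 - 6*0)² = 3 - (6 + 0)² = 3 - 1*6² = 3 - 1*36 = 3 - 36 = -33)
-956 + X*(-854) = -956 - 33*(-854) = -956 + 28182 = 27226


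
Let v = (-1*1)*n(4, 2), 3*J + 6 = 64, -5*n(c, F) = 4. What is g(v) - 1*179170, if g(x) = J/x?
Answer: -1074875/6 ≈ -1.7915e+5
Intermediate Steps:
n(c, F) = -⅘ (n(c, F) = -⅕*4 = -⅘)
J = 58/3 (J = -2 + (⅓)*64 = -2 + 64/3 = 58/3 ≈ 19.333)
v = ⅘ (v = -1*1*(-⅘) = -1*(-⅘) = ⅘ ≈ 0.80000)
g(x) = 58/(3*x)
g(v) - 1*179170 = 58/(3*(⅘)) - 1*179170 = (58/3)*(5/4) - 179170 = 145/6 - 179170 = -1074875/6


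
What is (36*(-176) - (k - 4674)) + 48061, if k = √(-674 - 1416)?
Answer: 46399 - I*√2090 ≈ 46399.0 - 45.716*I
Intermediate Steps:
k = I*√2090 (k = √(-2090) = I*√2090 ≈ 45.716*I)
(36*(-176) - (k - 4674)) + 48061 = (36*(-176) - (I*√2090 - 4674)) + 48061 = (-6336 - (-4674 + I*√2090)) + 48061 = (-6336 + (4674 - I*√2090)) + 48061 = (-1662 - I*√2090) + 48061 = 46399 - I*√2090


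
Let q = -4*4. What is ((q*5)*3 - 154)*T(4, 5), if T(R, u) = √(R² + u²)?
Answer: -394*√41 ≈ -2522.8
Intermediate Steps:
q = -16
((q*5)*3 - 154)*T(4, 5) = (-16*5*3 - 154)*√(4² + 5²) = (-80*3 - 154)*√(16 + 25) = (-240 - 154)*√41 = -394*√41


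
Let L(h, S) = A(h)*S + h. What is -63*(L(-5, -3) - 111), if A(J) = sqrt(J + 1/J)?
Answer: 7308 + 189*I*sqrt(130)/5 ≈ 7308.0 + 430.99*I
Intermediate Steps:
L(h, S) = h + S*sqrt(h + 1/h) (L(h, S) = sqrt(h + 1/h)*S + h = S*sqrt(h + 1/h) + h = h + S*sqrt(h + 1/h))
-63*(L(-5, -3) - 111) = -63*((-5 - 3*sqrt(-5 + 1/(-5))) - 111) = -63*((-5 - 3*sqrt(-5 - 1/5)) - 111) = -63*((-5 - 3*I*sqrt(130)/5) - 111) = -63*(-116 - 3*I*sqrt(130)/5) = 7308 + 189*I*sqrt(130)/5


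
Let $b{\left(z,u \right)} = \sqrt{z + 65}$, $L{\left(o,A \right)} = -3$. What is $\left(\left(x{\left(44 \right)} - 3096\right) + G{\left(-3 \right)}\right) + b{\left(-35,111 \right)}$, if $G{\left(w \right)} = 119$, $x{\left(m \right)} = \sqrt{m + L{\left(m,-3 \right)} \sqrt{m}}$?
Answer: $-2977 + \sqrt{30} + \sqrt{44 - 6 \sqrt{11}} \approx -2966.6$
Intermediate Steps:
$b{\left(z,u \right)} = \sqrt{65 + z}$
$x{\left(m \right)} = \sqrt{m - 3 \sqrt{m}}$
$\left(\left(x{\left(44 \right)} - 3096\right) + G{\left(-3 \right)}\right) + b{\left(-35,111 \right)} = \left(\left(\sqrt{44 - 3 \sqrt{44}} - 3096\right) + 119\right) + \sqrt{65 - 35} = \left(\left(\sqrt{44 - 3 \cdot 2 \sqrt{11}} - 3096\right) + 119\right) + \sqrt{30} = \left(\left(\sqrt{44 - 6 \sqrt{11}} - 3096\right) + 119\right) + \sqrt{30} = \left(\left(-3096 + \sqrt{44 - 6 \sqrt{11}}\right) + 119\right) + \sqrt{30} = \left(-2977 + \sqrt{44 - 6 \sqrt{11}}\right) + \sqrt{30} = -2977 + \sqrt{30} + \sqrt{44 - 6 \sqrt{11}}$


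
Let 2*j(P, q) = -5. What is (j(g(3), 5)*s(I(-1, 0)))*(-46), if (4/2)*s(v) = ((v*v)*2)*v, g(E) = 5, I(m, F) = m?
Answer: -115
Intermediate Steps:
s(v) = v³ (s(v) = (((v*v)*2)*v)/2 = ((v²*2)*v)/2 = ((2*v²)*v)/2 = (2*v³)/2 = v³)
j(P, q) = -5/2 (j(P, q) = (½)*(-5) = -5/2)
(j(g(3), 5)*s(I(-1, 0)))*(-46) = -5/2*(-1)³*(-46) = -5/2*(-1)*(-46) = (5/2)*(-46) = -115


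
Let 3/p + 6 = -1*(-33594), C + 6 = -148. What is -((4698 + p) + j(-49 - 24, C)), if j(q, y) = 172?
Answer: -54524521/11196 ≈ -4870.0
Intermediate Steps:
C = -154 (C = -6 - 148 = -154)
p = 1/11196 (p = 3/(-6 - 1*(-33594)) = 3/(-6 + 33594) = 3/33588 = 3*(1/33588) = 1/11196 ≈ 8.9318e-5)
-((4698 + p) + j(-49 - 24, C)) = -((4698 + 1/11196) + 172) = -(52598809/11196 + 172) = -1*54524521/11196 = -54524521/11196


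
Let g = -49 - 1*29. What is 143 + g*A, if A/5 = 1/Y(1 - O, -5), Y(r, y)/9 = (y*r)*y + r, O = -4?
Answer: 428/3 ≈ 142.67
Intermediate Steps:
g = -78 (g = -49 - 29 = -78)
Y(r, y) = 9*r + 9*r*y² (Y(r, y) = 9*((y*r)*y + r) = 9*((r*y)*y + r) = 9*(r*y² + r) = 9*(r + r*y²) = 9*r + 9*r*y²)
A = 1/234 (A = 5/((9*(1 - 1*(-4))*(1 + (-5)²))) = 5/((9*(1 + 4)*(1 + 25))) = 5/((9*5*26)) = 5/1170 = 5*(1/1170) = 1/234 ≈ 0.0042735)
143 + g*A = 143 - 78*1/234 = 143 - ⅓ = 428/3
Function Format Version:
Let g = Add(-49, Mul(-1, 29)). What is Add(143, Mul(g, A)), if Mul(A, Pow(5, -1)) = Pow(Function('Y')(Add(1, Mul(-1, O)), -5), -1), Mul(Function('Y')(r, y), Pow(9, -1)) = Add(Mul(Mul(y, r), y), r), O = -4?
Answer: Rational(428, 3) ≈ 142.67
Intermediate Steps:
g = -78 (g = Add(-49, -29) = -78)
Function('Y')(r, y) = Add(Mul(9, r), Mul(9, r, Pow(y, 2))) (Function('Y')(r, y) = Mul(9, Add(Mul(Mul(y, r), y), r)) = Mul(9, Add(Mul(Mul(r, y), y), r)) = Mul(9, Add(Mul(r, Pow(y, 2)), r)) = Mul(9, Add(r, Mul(r, Pow(y, 2)))) = Add(Mul(9, r), Mul(9, r, Pow(y, 2))))
A = Rational(1, 234) (A = Mul(5, Pow(Mul(9, Add(1, Mul(-1, -4)), Add(1, Pow(-5, 2))), -1)) = Mul(5, Pow(Mul(9, Add(1, 4), Add(1, 25)), -1)) = Mul(5, Pow(Mul(9, 5, 26), -1)) = Mul(5, Pow(1170, -1)) = Mul(5, Rational(1, 1170)) = Rational(1, 234) ≈ 0.0042735)
Add(143, Mul(g, A)) = Add(143, Mul(-78, Rational(1, 234))) = Add(143, Rational(-1, 3)) = Rational(428, 3)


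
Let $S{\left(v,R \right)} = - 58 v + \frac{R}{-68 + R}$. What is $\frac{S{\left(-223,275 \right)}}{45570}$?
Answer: $\frac{2677613}{9432990} \approx 0.28386$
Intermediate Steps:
$S{\left(v,R \right)} = - 58 v + \frac{R}{-68 + R}$
$\frac{S{\left(-223,275 \right)}}{45570} = \frac{\frac{1}{-68 + 275} \left(275 + 3944 \left(-223\right) - 15950 \left(-223\right)\right)}{45570} = \frac{275 - 879512 + 3556850}{207} \cdot \frac{1}{45570} = \frac{1}{207} \cdot 2677613 \cdot \frac{1}{45570} = \frac{2677613}{207} \cdot \frac{1}{45570} = \frac{2677613}{9432990}$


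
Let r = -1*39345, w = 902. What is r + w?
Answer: -38443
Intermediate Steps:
r = -39345
r + w = -39345 + 902 = -38443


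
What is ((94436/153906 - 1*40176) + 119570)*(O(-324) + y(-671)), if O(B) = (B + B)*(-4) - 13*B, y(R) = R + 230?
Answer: 12958575497700/25651 ≈ 5.0519e+8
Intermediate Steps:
y(R) = 230 + R
O(B) = -21*B (O(B) = (2*B)*(-4) - 13*B = -8*B - 13*B = -21*B)
((94436/153906 - 1*40176) + 119570)*(O(-324) + y(-671)) = ((94436/153906 - 1*40176) + 119570)*(-21*(-324) + (230 - 671)) = ((94436*(1/153906) - 40176) + 119570)*(6804 - 441) = ((47218/76953 - 40176) + 119570)*6363 = (-3091616510/76953 + 119570)*6363 = (6109653700/76953)*6363 = 12958575497700/25651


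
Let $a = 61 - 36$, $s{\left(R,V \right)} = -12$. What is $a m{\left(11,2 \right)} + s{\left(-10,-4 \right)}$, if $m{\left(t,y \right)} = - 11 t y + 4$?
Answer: $-5962$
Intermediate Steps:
$m{\left(t,y \right)} = 4 - 11 t y$ ($m{\left(t,y \right)} = - 11 t y + 4 = 4 - 11 t y$)
$a = 25$ ($a = 61 - 36 = 25$)
$a m{\left(11,2 \right)} + s{\left(-10,-4 \right)} = 25 \left(4 - 121 \cdot 2\right) - 12 = 25 \left(4 - 242\right) - 12 = 25 \left(-238\right) - 12 = -5950 - 12 = -5962$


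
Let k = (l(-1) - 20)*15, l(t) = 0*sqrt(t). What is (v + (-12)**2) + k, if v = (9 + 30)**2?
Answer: 1365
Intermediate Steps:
l(t) = 0
v = 1521 (v = 39**2 = 1521)
k = -300 (k = (0 - 20)*15 = -20*15 = -300)
(v + (-12)**2) + k = (1521 + (-12)**2) - 300 = (1521 + 144) - 300 = 1665 - 300 = 1365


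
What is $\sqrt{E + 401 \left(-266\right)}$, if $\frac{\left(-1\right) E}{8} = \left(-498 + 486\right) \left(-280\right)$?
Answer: $i \sqrt{133546} \approx 365.44 i$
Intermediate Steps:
$E = -26880$ ($E = - 8 \left(-498 + 486\right) \left(-280\right) = - 8 \left(\left(-12\right) \left(-280\right)\right) = \left(-8\right) 3360 = -26880$)
$\sqrt{E + 401 \left(-266\right)} = \sqrt{-26880 + 401 \left(-266\right)} = \sqrt{-26880 - 106666} = \sqrt{-133546} = i \sqrt{133546}$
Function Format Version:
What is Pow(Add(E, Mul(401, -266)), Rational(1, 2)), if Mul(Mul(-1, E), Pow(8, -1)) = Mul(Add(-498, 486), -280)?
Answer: Mul(I, Pow(133546, Rational(1, 2))) ≈ Mul(365.44, I)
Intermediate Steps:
E = -26880 (E = Mul(-8, Mul(Add(-498, 486), -280)) = Mul(-8, Mul(-12, -280)) = Mul(-8, 3360) = -26880)
Pow(Add(E, Mul(401, -266)), Rational(1, 2)) = Pow(Add(-26880, Mul(401, -266)), Rational(1, 2)) = Pow(Add(-26880, -106666), Rational(1, 2)) = Pow(-133546, Rational(1, 2)) = Mul(I, Pow(133546, Rational(1, 2)))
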